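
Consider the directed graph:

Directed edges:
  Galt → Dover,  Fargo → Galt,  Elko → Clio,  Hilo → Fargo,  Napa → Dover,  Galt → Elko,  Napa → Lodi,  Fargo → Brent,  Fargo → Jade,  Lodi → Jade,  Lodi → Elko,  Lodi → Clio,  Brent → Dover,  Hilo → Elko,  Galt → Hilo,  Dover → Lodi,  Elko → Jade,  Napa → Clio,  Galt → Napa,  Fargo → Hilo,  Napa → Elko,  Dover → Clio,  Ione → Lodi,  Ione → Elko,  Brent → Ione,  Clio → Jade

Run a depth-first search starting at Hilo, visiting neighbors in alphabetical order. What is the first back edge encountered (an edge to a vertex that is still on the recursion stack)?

Galt→Hilo

DFS from Hilo (visiting neighbors in alphabetical order); mark gray on enter, black on exit:
Hilo gray
  Elko gray
    Clio gray
      Jade gray
      Jade black
    Clio black
    Elko→Jade: Jade black — skip
  Elko black
  Fargo gray
    Brent gray
      Dover gray
        Dover→Clio: Clio black — skip
        Lodi gray
          Lodi→Clio: Clio black — skip
          Lodi→Elko: Elko black — skip
          Lodi→Jade: Jade black — skip
        Lodi black
      Dover black
      Ione gray
        Ione→Elko: Elko black — skip
        Ione→Lodi: Lodi black — skip
      Ione black
    Brent black
    Galt gray
      Galt→Dover: Dover black — skip
      Galt→Elko: Elko black — skip
      Galt→Hilo: Hilo is gray → back edge
First back edge: Galt → Hilo.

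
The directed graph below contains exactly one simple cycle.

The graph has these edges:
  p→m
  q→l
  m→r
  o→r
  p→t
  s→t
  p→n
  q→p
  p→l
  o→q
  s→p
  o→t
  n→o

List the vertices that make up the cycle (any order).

DFS with gray/black marking from p:
p gray
  n gray
    o gray
      r gray
      r black
      t gray
      t black
      q gray
        q→p: p is gray → back edge
Back edge closes the cycle p → n → o → q → p; its vertices are {n, o, p, q}.

n, o, p, q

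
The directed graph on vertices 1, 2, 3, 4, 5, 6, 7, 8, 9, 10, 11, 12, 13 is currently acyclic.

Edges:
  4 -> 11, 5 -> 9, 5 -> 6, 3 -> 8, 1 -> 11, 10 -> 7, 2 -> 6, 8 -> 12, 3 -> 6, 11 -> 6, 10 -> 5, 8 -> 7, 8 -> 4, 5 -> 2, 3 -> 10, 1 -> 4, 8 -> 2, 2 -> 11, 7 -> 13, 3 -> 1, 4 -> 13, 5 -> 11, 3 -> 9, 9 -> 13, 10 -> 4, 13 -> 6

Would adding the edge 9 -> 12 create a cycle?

Adding 9→12 creates a cycle iff 12 can already reach 9.
Explore from 12: no path reaches 9. The graph stays acyclic.

No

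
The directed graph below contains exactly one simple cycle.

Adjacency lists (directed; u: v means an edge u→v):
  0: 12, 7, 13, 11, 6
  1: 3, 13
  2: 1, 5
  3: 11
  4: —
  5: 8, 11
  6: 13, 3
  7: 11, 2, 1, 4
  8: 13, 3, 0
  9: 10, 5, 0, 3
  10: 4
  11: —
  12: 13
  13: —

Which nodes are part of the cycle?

0, 2, 5, 7, 8

DFS with gray/black marking from 0:
0 gray
  12 gray
    13 gray
    13 black
  12 black
  7 gray
    11 gray
    11 black
    2 gray
      1 gray
        3 gray
          3→11: 11 black — skip
        3 black
        1→13: 13 black — skip
      1 black
      5 gray
        8 gray
          8→13: 13 black — skip
          8→3: 3 black — skip
          8→0: 0 is gray → back edge
Back edge closes the cycle 0 → 7 → 2 → 5 → 8 → 0; its vertices are {0, 2, 5, 7, 8}.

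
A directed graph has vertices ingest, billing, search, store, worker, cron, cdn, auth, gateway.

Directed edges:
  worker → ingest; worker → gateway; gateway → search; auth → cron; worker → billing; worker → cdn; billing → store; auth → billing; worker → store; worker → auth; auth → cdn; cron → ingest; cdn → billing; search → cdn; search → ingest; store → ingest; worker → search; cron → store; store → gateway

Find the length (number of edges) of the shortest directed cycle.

5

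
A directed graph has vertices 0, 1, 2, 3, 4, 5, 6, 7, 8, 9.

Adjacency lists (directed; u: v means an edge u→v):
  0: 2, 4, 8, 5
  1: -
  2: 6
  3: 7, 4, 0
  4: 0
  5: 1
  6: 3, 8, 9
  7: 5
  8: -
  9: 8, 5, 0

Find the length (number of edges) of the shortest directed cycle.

For each vertex v, BFS finds the shortest path from v back to v.
The shortest such closed walk is 0 → 4 → 0, length 2.

2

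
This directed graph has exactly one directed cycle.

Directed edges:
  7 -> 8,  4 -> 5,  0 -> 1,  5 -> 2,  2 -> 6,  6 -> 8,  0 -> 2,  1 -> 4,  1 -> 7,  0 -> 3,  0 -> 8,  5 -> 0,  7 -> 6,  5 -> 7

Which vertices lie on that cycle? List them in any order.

0, 1, 4, 5

DFS with gray/black marking from 5:
5 gray
  2 gray
    6 gray
      8 gray
      8 black
    6 black
  2 black
  0 gray
    3 gray
    3 black
    1 gray
      4 gray
        4→5: 5 is gray → back edge
Back edge closes the cycle 5 → 0 → 1 → 4 → 5; its vertices are {0, 1, 4, 5}.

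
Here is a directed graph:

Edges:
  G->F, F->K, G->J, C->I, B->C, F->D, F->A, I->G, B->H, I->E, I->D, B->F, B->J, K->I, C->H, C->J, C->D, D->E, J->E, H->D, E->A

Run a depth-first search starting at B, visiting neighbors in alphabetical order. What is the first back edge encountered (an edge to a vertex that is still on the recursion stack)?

K→I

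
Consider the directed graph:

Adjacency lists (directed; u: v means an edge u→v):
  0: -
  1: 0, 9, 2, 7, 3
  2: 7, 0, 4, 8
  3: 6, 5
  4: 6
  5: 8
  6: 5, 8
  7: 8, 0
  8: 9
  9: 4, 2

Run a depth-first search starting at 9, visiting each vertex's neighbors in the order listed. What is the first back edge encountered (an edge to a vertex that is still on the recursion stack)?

8→9

DFS from 9 (visiting each vertex's neighbors in the order listed); mark gray on enter, black on exit:
9 gray
  4 gray
    6 gray
      5 gray
        8 gray
          8→9: 9 is gray → back edge
First back edge: 8 → 9.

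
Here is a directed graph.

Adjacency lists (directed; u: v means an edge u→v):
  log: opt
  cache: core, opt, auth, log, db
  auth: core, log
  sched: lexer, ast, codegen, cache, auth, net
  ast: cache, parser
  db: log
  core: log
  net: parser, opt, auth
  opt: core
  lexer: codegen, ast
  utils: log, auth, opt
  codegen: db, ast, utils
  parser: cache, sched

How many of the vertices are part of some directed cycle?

A vertex is on a directed cycle iff it belongs to a strongly connected component of size ≥ 2 (or has a self-loop).
The vertices on cycles are {ast, log, net, opt, core, lexer, sched, parser, codegen} — 9 in total.

9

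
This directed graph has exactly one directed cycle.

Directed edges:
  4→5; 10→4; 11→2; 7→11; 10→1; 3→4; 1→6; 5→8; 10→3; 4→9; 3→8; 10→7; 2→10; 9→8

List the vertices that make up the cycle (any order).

DFS with gray/black marking from 10:
10 gray
  1 gray
    6 gray
    6 black
  1 black
  4 gray
    5 gray
      8 gray
      8 black
    5 black
    9 gray
      9→8: 8 black — skip
    9 black
  4 black
  3 gray
    3→4: 4 black — skip
    3→8: 8 black — skip
  3 black
  7 gray
    11 gray
      2 gray
        2→10: 10 is gray → back edge
Back edge closes the cycle 10 → 7 → 11 → 2 → 10; its vertices are {2, 7, 10, 11}.

2, 7, 10, 11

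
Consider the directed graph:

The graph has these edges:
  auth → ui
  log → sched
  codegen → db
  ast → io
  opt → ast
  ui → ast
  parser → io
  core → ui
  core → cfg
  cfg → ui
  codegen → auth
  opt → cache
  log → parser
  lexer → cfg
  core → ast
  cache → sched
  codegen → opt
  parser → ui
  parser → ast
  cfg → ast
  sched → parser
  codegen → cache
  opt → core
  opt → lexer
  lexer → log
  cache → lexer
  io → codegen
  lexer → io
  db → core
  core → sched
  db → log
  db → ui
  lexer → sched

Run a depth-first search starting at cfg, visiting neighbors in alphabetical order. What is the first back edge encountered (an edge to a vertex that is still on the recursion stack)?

DFS from cfg (visiting neighbors in alphabetical order); mark gray on enter, black on exit:
cfg gray
  ast gray
    io gray
      codegen gray
        auth gray
          ui gray
            ui→ast: ast is gray → back edge
First back edge: ui → ast.

ui→ast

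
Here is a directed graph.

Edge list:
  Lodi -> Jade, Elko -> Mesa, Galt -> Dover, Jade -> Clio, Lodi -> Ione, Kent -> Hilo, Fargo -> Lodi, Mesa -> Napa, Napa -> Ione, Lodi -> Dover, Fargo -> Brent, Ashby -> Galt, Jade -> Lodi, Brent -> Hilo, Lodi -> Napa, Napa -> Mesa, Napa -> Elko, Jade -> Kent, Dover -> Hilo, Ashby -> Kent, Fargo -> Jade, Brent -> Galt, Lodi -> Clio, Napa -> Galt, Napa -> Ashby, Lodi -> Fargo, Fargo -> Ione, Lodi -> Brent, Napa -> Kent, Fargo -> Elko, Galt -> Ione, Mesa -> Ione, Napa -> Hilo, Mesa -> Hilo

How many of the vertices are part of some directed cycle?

6

A vertex is on a directed cycle iff it belongs to a strongly connected component of size ≥ 2 (or has a self-loop).
The vertices on cycles are {Elko, Jade, Lodi, Mesa, Napa, Fargo} — 6 in total.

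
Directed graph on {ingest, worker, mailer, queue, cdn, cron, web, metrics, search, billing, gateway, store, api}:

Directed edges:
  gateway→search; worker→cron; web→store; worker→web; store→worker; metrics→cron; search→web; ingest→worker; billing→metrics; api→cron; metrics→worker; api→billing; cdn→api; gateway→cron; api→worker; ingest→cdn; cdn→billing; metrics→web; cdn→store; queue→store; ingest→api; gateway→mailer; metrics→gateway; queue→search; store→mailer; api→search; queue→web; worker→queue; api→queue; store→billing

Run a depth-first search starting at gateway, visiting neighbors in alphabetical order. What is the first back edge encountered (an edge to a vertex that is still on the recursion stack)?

DFS from gateway (visiting neighbors in alphabetical order); mark gray on enter, black on exit:
gateway gray
  cron gray
  cron black
  mailer gray
  mailer black
  search gray
    web gray
      store gray
        billing gray
          metrics gray
            metrics→cron: cron black — skip
            metrics→gateway: gateway is gray → back edge
First back edge: metrics → gateway.

metrics->gateway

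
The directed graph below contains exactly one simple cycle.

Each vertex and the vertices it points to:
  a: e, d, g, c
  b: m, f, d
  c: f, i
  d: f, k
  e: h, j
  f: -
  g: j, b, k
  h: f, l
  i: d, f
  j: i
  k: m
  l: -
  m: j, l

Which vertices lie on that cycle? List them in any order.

d, i, j, k, m

DFS with gray/black marking from k:
k gray
  m gray
    j gray
      i gray
        d gray
          f gray
          f black
          d→k: k is gray → back edge
Back edge closes the cycle k → m → j → i → d → k; its vertices are {d, i, j, k, m}.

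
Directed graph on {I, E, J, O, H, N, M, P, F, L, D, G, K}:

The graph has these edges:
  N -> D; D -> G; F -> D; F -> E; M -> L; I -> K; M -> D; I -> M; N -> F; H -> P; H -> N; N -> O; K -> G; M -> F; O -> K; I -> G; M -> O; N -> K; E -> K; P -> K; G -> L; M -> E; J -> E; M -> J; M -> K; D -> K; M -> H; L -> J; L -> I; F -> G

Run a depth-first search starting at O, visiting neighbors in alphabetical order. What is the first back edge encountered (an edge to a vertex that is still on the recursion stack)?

DFS from O (visiting neighbors in alphabetical order); mark gray on enter, black on exit:
O gray
  K gray
    G gray
      L gray
        I gray
          I→G: G is gray → back edge
First back edge: I → G.

I→G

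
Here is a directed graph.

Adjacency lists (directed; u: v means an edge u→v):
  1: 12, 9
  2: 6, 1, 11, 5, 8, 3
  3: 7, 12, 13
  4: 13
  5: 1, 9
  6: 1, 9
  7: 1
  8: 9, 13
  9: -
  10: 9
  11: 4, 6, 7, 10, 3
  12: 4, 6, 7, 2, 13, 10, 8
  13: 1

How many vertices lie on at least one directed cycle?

A vertex is on a directed cycle iff it belongs to a strongly connected component of size ≥ 2 (or has a self-loop).
The vertices on cycles are {1, 2, 3, 4, 5, 6, 7, 8, 11, 12, 13} — 11 in total.

11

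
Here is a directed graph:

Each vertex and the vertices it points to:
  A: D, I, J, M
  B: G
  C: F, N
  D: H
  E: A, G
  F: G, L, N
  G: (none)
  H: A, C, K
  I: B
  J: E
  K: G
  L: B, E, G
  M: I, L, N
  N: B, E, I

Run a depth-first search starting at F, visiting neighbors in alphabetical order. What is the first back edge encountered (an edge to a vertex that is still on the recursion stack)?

H→A

DFS from F (visiting neighbors in alphabetical order); mark gray on enter, black on exit:
F gray
  G gray
  G black
  L gray
    B gray
      B→G: G black — skip
    B black
    E gray
      A gray
        D gray
          H gray
            H→A: A is gray → back edge
First back edge: H → A.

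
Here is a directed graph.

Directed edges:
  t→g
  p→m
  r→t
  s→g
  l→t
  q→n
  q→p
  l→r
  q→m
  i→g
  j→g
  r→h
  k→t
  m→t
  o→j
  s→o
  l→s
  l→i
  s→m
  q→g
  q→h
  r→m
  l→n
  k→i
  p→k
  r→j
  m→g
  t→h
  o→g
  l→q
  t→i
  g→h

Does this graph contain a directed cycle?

No

DFS with white/gray/black marking, starting from p:
p gray
  k gray
    t gray
      h gray
      h black
      i gray
        g gray
          g→h: h black — skip
        g black
      i black
      t→g: g black — skip
    t black
    k→i: i black — skip
  k black
  m gray
    m→t: t black — skip
    m→g: g black — skip
  m black
p black
j gray
  j→g: g black — skip
j black
l gray
  r gray
    r→m: m black — skip
    r→j: j black — skip
    r→h: h black — skip
    r→t: t black — skip
  r black
  l→t: t black — skip
  q gray
    q→g: g black — skip
    q→h: h black — skip
    n gray
    n black
    q→m: m black — skip
    q→p: p black — skip
  q black
  s gray
    s→g: g black — skip
    s→m: m black — skip
    o gray
      o→j: j black — skip
      o→g: g black — skip
    o black
  s black
  l→n: n black — skip
  l→i: i black — skip
l black
Every edge goes to a white or black vertex — no back edge, so the graph is acyclic.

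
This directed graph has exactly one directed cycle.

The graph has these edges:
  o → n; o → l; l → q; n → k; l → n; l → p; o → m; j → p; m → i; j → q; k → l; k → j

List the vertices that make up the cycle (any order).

k, l, n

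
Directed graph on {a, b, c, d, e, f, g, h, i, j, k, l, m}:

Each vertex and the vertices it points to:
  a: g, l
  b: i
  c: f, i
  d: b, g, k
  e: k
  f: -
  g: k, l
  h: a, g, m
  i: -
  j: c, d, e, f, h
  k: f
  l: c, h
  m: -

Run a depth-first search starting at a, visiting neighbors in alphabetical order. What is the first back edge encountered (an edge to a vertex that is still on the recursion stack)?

h→a

DFS from a (visiting neighbors in alphabetical order); mark gray on enter, black on exit:
a gray
  g gray
    k gray
      f gray
      f black
    k black
    l gray
      c gray
        c→f: f black — skip
        i gray
        i black
      c black
      h gray
        h→a: a is gray → back edge
First back edge: h → a.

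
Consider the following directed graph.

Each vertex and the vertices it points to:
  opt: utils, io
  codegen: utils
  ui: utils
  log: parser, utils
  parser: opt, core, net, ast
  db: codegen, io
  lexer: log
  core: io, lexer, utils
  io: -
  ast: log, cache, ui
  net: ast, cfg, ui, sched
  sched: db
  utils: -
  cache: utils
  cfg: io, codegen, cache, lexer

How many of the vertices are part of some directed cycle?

7

A vertex is on a directed cycle iff it belongs to a strongly connected component of size ≥ 2 (or has a self-loop).
The vertices on cycles are {ast, cfg, log, net, core, lexer, parser} — 7 in total.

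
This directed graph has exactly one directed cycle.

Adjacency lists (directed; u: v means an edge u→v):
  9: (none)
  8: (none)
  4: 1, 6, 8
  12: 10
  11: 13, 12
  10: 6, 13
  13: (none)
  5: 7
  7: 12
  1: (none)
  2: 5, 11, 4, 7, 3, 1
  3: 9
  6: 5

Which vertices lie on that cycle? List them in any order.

DFS with gray/black marking from 5:
5 gray
  7 gray
    12 gray
      10 gray
        6 gray
          6→5: 5 is gray → back edge
Back edge closes the cycle 5 → 7 → 12 → 10 → 6 → 5; its vertices are {5, 6, 7, 10, 12}.

5, 6, 7, 10, 12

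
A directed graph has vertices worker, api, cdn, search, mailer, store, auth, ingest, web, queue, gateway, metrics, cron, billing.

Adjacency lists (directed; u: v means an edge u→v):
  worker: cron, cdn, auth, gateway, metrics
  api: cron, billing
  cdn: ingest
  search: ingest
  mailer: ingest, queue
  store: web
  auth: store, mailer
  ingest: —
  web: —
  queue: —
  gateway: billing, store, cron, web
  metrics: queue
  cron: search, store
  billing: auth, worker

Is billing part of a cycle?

Yes

billing is on a cycle iff billing can reach itself via ≥1 edge.
billing → worker → gateway → billing — yes.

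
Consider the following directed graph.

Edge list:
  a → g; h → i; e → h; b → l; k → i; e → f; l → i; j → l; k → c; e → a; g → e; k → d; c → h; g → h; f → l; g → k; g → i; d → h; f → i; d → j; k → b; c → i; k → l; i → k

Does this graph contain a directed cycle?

Yes

DFS with white/gray/black marking, starting from d:
d gray
  j gray
    l gray
      i gray
        k gray
          b gray
            b→l: l is gray → back edge
Back edge found, so a cycle exists: l → i → k → b → l.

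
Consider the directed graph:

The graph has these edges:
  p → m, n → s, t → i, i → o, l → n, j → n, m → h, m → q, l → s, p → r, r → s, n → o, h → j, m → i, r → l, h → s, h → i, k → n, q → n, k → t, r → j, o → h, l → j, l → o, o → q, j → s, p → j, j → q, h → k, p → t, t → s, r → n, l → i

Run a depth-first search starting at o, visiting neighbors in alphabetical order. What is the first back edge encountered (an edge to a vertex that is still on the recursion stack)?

DFS from o (visiting neighbors in alphabetical order); mark gray on enter, black on exit:
o gray
  h gray
    i gray
      i→o: o is gray → back edge
First back edge: i → o.

i→o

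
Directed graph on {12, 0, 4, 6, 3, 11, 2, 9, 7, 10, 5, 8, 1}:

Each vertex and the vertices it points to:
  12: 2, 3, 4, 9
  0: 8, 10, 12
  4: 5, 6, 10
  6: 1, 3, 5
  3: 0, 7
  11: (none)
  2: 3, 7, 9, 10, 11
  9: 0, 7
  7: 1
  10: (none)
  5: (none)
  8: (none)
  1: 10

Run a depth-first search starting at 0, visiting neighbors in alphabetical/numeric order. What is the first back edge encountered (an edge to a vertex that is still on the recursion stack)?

3->0

DFS from 0 (visiting neighbors in alphabetical/numeric order); mark gray on enter, black on exit:
0 gray
  8 gray
  8 black
  10 gray
  10 black
  12 gray
    2 gray
      3 gray
        3→0: 0 is gray → back edge
First back edge: 3 → 0.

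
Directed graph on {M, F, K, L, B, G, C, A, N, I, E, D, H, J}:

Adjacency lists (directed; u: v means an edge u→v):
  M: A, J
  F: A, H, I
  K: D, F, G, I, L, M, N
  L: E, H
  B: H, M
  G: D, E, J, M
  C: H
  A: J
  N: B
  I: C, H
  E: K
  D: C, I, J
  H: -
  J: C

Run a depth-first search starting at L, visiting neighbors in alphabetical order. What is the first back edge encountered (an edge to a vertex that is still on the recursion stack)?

G->E

DFS from L (visiting neighbors in alphabetical order); mark gray on enter, black on exit:
L gray
  E gray
    K gray
      D gray
        C gray
          H gray
          H black
        C black
        I gray
          I→C: C black — skip
          I→H: H black — skip
        I black
        J gray
          J→C: C black — skip
        J black
      D black
      F gray
        A gray
          A→J: J black — skip
        A black
        F→H: H black — skip
        F→I: I black — skip
      F black
      G gray
        G→D: D black — skip
        G→E: E is gray → back edge
First back edge: G → E.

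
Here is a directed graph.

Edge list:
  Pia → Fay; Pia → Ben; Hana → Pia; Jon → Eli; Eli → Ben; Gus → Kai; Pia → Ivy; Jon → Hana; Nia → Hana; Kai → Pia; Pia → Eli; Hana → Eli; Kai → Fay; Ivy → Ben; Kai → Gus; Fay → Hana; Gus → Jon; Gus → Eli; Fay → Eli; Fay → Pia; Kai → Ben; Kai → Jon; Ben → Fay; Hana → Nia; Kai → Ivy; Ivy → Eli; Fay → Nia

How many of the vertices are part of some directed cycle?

A vertex is on a directed cycle iff it belongs to a strongly connected component of size ≥ 2 (or has a self-loop).
The vertices on cycles are {Ben, Eli, Fay, Gus, Ivy, Kai, Nia, Pia, Hana} — 9 in total.

9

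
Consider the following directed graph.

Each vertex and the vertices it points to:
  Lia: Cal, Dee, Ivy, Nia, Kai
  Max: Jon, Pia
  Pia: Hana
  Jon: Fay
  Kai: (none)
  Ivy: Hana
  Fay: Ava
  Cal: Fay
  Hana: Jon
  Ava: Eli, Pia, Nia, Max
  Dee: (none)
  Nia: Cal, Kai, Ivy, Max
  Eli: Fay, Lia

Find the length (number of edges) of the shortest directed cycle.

For each vertex v, BFS finds the shortest path from v back to v.
The shortest such closed walk is Ava → Eli → Fay → Ava, length 3.

3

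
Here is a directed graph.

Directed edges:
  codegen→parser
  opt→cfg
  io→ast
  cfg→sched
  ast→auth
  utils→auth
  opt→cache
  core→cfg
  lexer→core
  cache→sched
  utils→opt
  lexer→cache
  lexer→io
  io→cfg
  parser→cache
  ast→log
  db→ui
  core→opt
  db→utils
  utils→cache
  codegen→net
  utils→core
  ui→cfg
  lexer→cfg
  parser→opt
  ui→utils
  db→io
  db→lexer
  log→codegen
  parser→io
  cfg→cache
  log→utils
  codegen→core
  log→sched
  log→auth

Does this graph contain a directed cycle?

DFS with white/gray/black marking, starting from net:
net gray
net black
parser gray
  cache gray
    sched gray
    sched black
  cache black
  opt gray
    cfg gray
      cfg→cache: cache black — skip
      cfg→sched: sched black — skip
    cfg black
    opt→cache: cache black — skip
  opt black
  io gray
    ast gray
      log gray
        codegen gray
          codegen→parser: parser is gray → back edge
Back edge found, so a cycle exists: parser → io → ast → log → codegen → parser.

Yes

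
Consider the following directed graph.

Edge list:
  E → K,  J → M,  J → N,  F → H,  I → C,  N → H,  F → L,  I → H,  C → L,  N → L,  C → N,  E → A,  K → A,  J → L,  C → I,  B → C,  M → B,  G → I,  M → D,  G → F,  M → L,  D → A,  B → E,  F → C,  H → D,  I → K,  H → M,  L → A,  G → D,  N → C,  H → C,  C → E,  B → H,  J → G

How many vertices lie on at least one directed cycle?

6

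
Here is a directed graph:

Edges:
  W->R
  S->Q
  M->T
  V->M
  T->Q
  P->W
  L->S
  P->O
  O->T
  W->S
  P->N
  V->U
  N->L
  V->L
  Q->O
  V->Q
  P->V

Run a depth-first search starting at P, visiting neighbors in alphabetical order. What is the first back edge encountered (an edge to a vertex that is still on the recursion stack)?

T->Q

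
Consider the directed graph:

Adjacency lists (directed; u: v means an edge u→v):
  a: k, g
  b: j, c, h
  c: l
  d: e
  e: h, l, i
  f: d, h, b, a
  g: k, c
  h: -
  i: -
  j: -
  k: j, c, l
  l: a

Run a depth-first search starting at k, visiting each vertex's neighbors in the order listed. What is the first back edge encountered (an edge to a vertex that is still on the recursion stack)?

a->k

DFS from k (visiting each vertex's neighbors in the order listed); mark gray on enter, black on exit:
k gray
  j gray
  j black
  c gray
    l gray
      a gray
        a→k: k is gray → back edge
First back edge: a → k.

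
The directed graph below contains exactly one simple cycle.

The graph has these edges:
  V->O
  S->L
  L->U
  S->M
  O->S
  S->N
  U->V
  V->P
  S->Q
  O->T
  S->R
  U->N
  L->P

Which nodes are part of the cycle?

L, O, S, U, V

DFS with gray/black marking from O:
O gray
  T gray
  T black
  S gray
    L gray
      P gray
      P black
      U gray
        V gray
          V→O: O is gray → back edge
Back edge closes the cycle O → S → L → U → V → O; its vertices are {L, O, S, U, V}.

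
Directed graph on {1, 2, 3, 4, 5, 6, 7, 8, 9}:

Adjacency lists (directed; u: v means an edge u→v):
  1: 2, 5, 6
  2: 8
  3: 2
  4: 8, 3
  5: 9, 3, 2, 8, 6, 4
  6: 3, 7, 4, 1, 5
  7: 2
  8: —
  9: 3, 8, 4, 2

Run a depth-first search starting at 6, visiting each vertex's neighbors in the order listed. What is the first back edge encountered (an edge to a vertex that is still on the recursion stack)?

DFS from 6 (visiting each vertex's neighbors in the order listed); mark gray on enter, black on exit:
6 gray
  3 gray
    2 gray
      8 gray
      8 black
    2 black
  3 black
  7 gray
    7→2: 2 black — skip
  7 black
  4 gray
    4→8: 8 black — skip
    4→3: 3 black — skip
  4 black
  1 gray
    1→2: 2 black — skip
    5 gray
      9 gray
        9→3: 3 black — skip
        9→8: 8 black — skip
        9→4: 4 black — skip
        9→2: 2 black — skip
      9 black
      5→3: 3 black — skip
      5→2: 2 black — skip
      5→8: 8 black — skip
      5→6: 6 is gray → back edge
First back edge: 5 → 6.

5→6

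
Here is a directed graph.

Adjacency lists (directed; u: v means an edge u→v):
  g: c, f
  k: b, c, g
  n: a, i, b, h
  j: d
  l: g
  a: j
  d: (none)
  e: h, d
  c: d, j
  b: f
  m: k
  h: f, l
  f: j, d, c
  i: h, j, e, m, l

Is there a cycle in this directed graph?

DFS with white/gray/black marking, starting from f:
f gray
  j gray
    d gray
    d black
  j black
  f→d: d black — skip
  c gray
    c→d: d black — skip
    c→j: j black — skip
  c black
f black
g gray
  g→c: c black — skip
  g→f: f black — skip
g black
k gray
  b gray
    b→f: f black — skip
  b black
  k→c: c black — skip
  k→g: g black — skip
k black
n gray
  a gray
    a→j: j black — skip
  a black
  i gray
    h gray
      h→f: f black — skip
      l gray
        l→g: g black — skip
      l black
    h black
    i→j: j black — skip
    e gray
      e→h: h black — skip
      e→d: d black — skip
    e black
    m gray
      m→k: k black — skip
    m black
    i→l: l black — skip
  i black
  n→b: b black — skip
  n→h: h black — skip
n black
Every edge goes to a white or black vertex — no back edge, so the graph is acyclic.

No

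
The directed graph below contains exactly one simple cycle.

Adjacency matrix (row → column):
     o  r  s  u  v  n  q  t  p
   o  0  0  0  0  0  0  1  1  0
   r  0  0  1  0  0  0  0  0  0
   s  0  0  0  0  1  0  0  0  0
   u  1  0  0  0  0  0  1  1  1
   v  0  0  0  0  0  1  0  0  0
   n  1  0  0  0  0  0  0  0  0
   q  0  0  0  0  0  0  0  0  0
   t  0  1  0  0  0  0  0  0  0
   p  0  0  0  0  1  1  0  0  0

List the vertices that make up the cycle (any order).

DFS with gray/black marking from o:
o gray
  q gray
  q black
  t gray
    r gray
      s gray
        v gray
          n gray
            n→o: o is gray → back edge
Back edge closes the cycle o → t → r → s → v → n → o; its vertices are {n, o, r, s, t, v}.

n, o, r, s, t, v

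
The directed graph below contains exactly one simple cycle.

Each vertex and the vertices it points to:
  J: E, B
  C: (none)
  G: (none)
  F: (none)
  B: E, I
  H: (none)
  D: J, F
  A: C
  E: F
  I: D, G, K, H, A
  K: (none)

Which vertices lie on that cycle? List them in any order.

DFS with gray/black marking from I:
I gray
  D gray
    J gray
      E gray
        F gray
        F black
      E black
      B gray
        B→E: E black — skip
        B→I: I is gray → back edge
Back edge closes the cycle I → D → J → B → I; its vertices are {B, D, I, J}.

B, D, I, J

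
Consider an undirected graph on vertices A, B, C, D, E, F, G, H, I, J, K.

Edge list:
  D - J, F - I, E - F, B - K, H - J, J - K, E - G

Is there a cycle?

DFS, tracking each vertex's parent; an edge to a visited non-parent vertex closes a cycle.
Start from G:
visit G (parent –)
  visit E (parent G)
    visit F (parent E)
      visit I (parent F)
        I–F: parent, skip
      F–E: parent, skip
    E–G: parent, skip
visit A (parent –)
visit B (parent –)
  visit K (parent B)
    visit J (parent K)
      J–K: parent, skip
      visit H (parent J)
        H–J: parent, skip
      visit D (parent J)
        D–J: parent, skip
    K–B: parent, skip
visit C (parent –)
No non-parent visited neighbor found — the graph is a forest.

No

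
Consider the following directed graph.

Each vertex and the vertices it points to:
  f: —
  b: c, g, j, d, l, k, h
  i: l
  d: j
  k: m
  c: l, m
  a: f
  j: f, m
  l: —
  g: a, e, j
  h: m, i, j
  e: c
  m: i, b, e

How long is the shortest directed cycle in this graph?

3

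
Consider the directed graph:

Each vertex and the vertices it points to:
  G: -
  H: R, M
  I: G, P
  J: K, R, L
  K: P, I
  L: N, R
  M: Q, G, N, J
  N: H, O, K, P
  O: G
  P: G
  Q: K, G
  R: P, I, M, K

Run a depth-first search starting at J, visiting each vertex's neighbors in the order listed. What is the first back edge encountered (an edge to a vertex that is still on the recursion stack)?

H→R

DFS from J (visiting each vertex's neighbors in the order listed); mark gray on enter, black on exit:
J gray
  K gray
    P gray
      G gray
      G black
    P black
    I gray
      I→G: G black — skip
      I→P: P black — skip
    I black
  K black
  R gray
    R→P: P black — skip
    R→I: I black — skip
    M gray
      Q gray
        Q→K: K black — skip
        Q→G: G black — skip
      Q black
      M→G: G black — skip
      N gray
        H gray
          H→R: R is gray → back edge
First back edge: H → R.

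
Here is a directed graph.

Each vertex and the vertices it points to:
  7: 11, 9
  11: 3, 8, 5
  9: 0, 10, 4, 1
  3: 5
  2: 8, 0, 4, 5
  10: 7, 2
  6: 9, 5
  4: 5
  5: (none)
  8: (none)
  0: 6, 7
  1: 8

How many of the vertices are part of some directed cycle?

6

A vertex is on a directed cycle iff it belongs to a strongly connected component of size ≥ 2 (or has a self-loop).
The vertices on cycles are {0, 2, 6, 7, 9, 10} — 6 in total.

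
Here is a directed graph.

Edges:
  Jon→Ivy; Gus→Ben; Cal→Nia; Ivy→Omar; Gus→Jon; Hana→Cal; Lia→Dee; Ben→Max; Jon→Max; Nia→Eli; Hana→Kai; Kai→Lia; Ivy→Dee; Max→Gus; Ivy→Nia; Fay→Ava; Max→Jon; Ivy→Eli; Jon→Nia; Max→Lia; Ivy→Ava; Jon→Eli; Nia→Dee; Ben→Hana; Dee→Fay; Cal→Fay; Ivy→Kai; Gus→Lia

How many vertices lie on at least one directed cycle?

A vertex is on a directed cycle iff it belongs to a strongly connected component of size ≥ 2 (or has a self-loop).
The vertices on cycles are {Ben, Gus, Jon, Max} — 4 in total.

4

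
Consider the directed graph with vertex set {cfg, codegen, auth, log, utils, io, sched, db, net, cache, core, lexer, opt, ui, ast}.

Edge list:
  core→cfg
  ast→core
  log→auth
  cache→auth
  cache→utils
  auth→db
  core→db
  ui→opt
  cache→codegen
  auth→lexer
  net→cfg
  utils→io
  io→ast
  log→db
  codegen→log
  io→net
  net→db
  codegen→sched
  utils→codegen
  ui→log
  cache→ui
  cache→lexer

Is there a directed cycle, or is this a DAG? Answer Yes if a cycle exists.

No

DFS with white/gray/black marking, starting from utils:
utils gray
  codegen gray
    log gray
      auth gray
        db gray
        db black
        lexer gray
        lexer black
      auth black
      log→db: db black — skip
    log black
    sched gray
    sched black
  codegen black
  io gray
    ast gray
      core gray
        cfg gray
        cfg black
        core→db: db black — skip
      core black
    ast black
    net gray
      net→db: db black — skip
      net→cfg: cfg black — skip
    net black
  io black
utils black
cache gray
  cache→lexer: lexer black — skip
  cache→utils: utils black — skip
  ui gray
    ui→log: log black — skip
    opt gray
    opt black
  ui black
  cache→codegen: codegen black — skip
  cache→auth: auth black — skip
cache black
Every edge goes to a white or black vertex — no back edge, so the graph is acyclic.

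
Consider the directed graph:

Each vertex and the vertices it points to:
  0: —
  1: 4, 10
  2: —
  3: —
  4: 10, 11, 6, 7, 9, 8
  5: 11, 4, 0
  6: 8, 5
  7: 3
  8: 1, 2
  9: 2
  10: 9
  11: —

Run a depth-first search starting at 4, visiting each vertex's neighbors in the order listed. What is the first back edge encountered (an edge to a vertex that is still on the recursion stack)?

1→4

DFS from 4 (visiting each vertex's neighbors in the order listed); mark gray on enter, black on exit:
4 gray
  10 gray
    9 gray
      2 gray
      2 black
    9 black
  10 black
  11 gray
  11 black
  6 gray
    8 gray
      1 gray
        1→4: 4 is gray → back edge
First back edge: 1 → 4.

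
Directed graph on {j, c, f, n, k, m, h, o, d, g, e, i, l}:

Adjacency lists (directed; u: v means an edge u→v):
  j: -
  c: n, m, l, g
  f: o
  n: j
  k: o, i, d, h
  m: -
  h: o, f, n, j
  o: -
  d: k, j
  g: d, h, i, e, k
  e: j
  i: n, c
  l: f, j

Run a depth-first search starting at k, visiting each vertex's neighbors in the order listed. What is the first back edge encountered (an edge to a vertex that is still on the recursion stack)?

d→k

DFS from k (visiting each vertex's neighbors in the order listed); mark gray on enter, black on exit:
k gray
  o gray
  o black
  i gray
    n gray
      j gray
      j black
    n black
    c gray
      c→n: n black — skip
      m gray
      m black
      l gray
        f gray
          f→o: o black — skip
        f black
        l→j: j black — skip
      l black
      g gray
        d gray
          d→k: k is gray → back edge
First back edge: d → k.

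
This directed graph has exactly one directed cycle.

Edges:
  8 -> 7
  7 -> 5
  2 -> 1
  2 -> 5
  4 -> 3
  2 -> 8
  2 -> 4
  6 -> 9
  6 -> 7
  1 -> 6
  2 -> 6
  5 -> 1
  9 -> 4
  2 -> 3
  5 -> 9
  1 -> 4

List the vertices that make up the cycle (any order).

1, 5, 6, 7

DFS with gray/black marking from 6:
6 gray
  7 gray
    5 gray
      1 gray
        1→6: 6 is gray → back edge
Back edge closes the cycle 6 → 7 → 5 → 1 → 6; its vertices are {1, 5, 6, 7}.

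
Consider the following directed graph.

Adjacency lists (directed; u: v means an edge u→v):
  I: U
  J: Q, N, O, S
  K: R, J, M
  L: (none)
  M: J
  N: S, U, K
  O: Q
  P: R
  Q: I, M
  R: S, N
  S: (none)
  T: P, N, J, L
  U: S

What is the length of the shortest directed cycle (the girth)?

3

For each vertex v, BFS finds the shortest path from v back to v.
The shortest such closed walk is J → Q → M → J, length 3.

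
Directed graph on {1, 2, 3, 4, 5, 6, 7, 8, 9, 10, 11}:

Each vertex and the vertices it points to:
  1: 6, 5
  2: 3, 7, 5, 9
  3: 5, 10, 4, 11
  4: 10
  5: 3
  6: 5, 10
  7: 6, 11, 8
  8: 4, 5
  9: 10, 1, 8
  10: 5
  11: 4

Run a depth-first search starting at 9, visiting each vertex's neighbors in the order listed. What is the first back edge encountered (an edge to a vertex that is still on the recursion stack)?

DFS from 9 (visiting each vertex's neighbors in the order listed); mark gray on enter, black on exit:
9 gray
  10 gray
    5 gray
      3 gray
        3→5: 5 is gray → back edge
First back edge: 3 → 5.

3->5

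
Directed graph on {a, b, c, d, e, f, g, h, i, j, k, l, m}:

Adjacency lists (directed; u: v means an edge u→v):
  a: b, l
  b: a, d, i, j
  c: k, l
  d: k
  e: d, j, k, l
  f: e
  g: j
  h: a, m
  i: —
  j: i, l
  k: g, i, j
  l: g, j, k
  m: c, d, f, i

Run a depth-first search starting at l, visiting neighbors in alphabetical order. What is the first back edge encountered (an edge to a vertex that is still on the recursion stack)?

j→l

DFS from l (visiting neighbors in alphabetical order); mark gray on enter, black on exit:
l gray
  g gray
    j gray
      i gray
      i black
      j→l: l is gray → back edge
First back edge: j → l.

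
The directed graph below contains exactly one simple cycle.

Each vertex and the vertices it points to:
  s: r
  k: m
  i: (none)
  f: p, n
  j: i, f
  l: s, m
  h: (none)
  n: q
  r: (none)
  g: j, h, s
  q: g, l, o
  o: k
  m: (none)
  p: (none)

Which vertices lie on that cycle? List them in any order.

f, g, j, n, q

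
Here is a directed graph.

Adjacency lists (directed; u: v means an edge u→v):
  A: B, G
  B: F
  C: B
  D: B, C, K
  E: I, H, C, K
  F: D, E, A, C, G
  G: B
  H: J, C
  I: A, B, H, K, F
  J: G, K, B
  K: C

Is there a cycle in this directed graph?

Yes

DFS with white/gray/black marking, starting from A:
A gray
  B gray
    F gray
      D gray
        D→B: B is gray → back edge
Back edge found, so a cycle exists: B → F → D → B.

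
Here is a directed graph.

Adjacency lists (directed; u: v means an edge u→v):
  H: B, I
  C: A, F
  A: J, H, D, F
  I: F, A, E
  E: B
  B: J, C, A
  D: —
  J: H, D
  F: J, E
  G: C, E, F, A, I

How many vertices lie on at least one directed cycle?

8

A vertex is on a directed cycle iff it belongs to a strongly connected component of size ≥ 2 (or has a self-loop).
The vertices on cycles are {A, B, C, E, F, H, I, J} — 8 in total.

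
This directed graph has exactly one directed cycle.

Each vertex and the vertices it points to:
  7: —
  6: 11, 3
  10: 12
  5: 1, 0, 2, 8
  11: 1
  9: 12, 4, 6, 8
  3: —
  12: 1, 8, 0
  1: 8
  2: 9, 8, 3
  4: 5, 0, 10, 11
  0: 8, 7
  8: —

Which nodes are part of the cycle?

DFS with gray/black marking from 9:
9 gray
  12 gray
    1 gray
      8 gray
      8 black
    1 black
    12→8: 8 black — skip
    0 gray
      0→8: 8 black — skip
      7 gray
      7 black
    0 black
  12 black
  4 gray
    5 gray
      5→1: 1 black — skip
      5→0: 0 black — skip
      2 gray
        2→9: 9 is gray → back edge
Back edge closes the cycle 9 → 4 → 5 → 2 → 9; its vertices are {2, 4, 5, 9}.

2, 4, 5, 9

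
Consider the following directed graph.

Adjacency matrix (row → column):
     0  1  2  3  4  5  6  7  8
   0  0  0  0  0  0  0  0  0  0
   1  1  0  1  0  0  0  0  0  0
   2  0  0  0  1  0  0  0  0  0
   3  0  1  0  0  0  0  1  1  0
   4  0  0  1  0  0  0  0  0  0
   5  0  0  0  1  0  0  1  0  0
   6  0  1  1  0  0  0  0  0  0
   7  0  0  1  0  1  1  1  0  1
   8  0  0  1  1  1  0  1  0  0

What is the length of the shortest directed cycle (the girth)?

3

For each vertex v, BFS finds the shortest path from v back to v.
The shortest such closed walk is 7 → 8 → 3 → 7, length 3.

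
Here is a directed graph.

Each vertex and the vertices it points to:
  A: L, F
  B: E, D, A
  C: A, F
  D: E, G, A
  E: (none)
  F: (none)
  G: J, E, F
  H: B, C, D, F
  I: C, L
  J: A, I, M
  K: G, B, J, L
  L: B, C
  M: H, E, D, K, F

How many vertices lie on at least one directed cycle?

11

A vertex is on a directed cycle iff it belongs to a strongly connected component of size ≥ 2 (or has a self-loop).
The vertices on cycles are {A, B, C, D, G, H, I, J, K, L, M} — 11 in total.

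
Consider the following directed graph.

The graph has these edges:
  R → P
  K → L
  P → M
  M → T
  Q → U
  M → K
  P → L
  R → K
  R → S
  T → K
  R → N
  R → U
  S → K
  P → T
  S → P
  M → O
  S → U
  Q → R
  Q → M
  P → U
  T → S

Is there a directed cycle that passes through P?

P is on a cycle iff P can reach itself via ≥1 edge.
P → T → S → P — yes.

Yes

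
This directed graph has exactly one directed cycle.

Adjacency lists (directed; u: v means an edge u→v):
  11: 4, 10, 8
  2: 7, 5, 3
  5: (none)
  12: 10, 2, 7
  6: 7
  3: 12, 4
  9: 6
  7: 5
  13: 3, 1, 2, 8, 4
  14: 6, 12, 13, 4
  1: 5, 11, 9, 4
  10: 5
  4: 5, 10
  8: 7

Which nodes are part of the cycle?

2, 3, 12

DFS with gray/black marking from 12:
12 gray
  10 gray
    5 gray
    5 black
  10 black
  2 gray
    7 gray
      7→5: 5 black — skip
    7 black
    2→5: 5 black — skip
    3 gray
      3→12: 12 is gray → back edge
Back edge closes the cycle 12 → 2 → 3 → 12; its vertices are {2, 3, 12}.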